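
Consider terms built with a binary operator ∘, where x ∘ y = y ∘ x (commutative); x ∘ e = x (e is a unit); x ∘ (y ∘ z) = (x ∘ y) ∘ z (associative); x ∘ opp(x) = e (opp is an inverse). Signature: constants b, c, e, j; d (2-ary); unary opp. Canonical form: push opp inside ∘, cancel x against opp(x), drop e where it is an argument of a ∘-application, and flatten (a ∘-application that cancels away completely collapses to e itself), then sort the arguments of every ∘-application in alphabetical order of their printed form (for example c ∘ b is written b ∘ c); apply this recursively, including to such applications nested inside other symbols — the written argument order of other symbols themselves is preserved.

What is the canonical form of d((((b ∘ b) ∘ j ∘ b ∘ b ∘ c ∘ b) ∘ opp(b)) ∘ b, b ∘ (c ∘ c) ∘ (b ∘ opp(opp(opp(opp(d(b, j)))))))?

Answer: d(b ∘ b ∘ b ∘ b ∘ b ∘ c ∘ j, b ∘ b ∘ c ∘ c ∘ d(b, j))

Derivation:
Work inside:  b ∘ (c ∘ c) ∘ (b ∘ opp(opp(opp(opp(d(b, j))))))
Push opp inside:  distribute opp over ∘ and collapse double opp
Collect terms:  b ∘ b ∘ c ∘ c ∘ d(b, j)
Rebuild:  d(b ∘ b ∘ b ∘ b ∘ b ∘ c ∘ j, b ∘ b ∘ c ∘ c ∘ d(b, j))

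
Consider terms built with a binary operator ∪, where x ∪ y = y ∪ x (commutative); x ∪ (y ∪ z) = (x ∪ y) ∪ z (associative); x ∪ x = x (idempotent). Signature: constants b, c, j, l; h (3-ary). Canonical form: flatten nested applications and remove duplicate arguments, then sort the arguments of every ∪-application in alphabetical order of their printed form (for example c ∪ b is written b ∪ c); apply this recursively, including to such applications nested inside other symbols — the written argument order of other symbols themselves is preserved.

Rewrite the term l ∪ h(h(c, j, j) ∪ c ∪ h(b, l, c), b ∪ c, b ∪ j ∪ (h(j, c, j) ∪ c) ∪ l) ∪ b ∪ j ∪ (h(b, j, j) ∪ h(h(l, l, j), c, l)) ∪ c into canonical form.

Merge nested applications:  l ∪ h(h(c, j, j) ∪ c ∪ h(b, l, c), b ∪ c, b ∪ j ∪ (h(j, c, j) ∪ c) ∪ l) ∪ b ∪ j ∪ h(b, j, j) ∪ h(h(l, l, j), c, l) ∪ c
Simplify inside:  h(h(c, j, j) ∪ c ∪ h(b, l, c), b ∪ c, b ∪ j ∪ (h(j, c, j) ∪ c) ∪ l)  →  h(c ∪ h(b, l, c) ∪ h(c, j, j), b ∪ c, b ∪ c ∪ h(j, c, j) ∪ j ∪ l)
Sort:  b ∪ c ∪ h(b, j, j) ∪ h(c ∪ h(b, l, c) ∪ h(c, j, j), b ∪ c, b ∪ c ∪ h(j, c, j) ∪ j ∪ l) ∪ h(h(l, l, j), c, l) ∪ j ∪ l

Answer: b ∪ c ∪ h(b, j, j) ∪ h(c ∪ h(b, l, c) ∪ h(c, j, j), b ∪ c, b ∪ c ∪ h(j, c, j) ∪ j ∪ l) ∪ h(h(l, l, j), c, l) ∪ j ∪ l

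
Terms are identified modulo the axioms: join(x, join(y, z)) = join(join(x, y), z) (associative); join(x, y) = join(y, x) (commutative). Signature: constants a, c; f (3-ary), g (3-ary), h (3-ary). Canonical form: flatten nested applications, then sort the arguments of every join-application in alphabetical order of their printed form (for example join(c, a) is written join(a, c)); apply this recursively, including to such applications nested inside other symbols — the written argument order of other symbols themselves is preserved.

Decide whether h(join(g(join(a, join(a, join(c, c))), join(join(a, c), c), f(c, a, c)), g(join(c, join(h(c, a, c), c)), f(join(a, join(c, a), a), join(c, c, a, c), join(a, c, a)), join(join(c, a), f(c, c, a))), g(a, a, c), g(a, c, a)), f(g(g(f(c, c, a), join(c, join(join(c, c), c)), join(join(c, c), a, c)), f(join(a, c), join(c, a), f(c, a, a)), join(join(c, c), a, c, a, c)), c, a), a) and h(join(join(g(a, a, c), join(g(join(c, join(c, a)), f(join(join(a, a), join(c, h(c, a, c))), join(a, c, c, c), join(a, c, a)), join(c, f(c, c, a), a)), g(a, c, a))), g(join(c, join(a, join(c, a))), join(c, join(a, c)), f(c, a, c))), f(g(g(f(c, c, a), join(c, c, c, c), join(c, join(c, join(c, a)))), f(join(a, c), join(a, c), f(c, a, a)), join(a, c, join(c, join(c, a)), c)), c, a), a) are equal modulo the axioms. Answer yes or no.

Left:  h(join(g(join(a, join(a, join(c, c))), join(join(a, c), c), f(c, a, c)), g(join(c, join(h(c, a, c), c)), f(join(a, join(c, a), a), join(c, c, a, c), join(a, c, a)), join(join(c, a), f(c, c, a))), g(a, a, c), g(a, c, a)), f(g(g(f(c, c, a), join(c, join(join(c, c), c)), join(join(c, c), a, c)), f(join(a, c), join(c, a), f(c, a, a)), join(join(c, c), a, c, a, c)), c, a), a)
  Focus inside:  join(g(join(a, join(a, join(c, c))), join(join(a, c), c), f(c, a, c)), g(join(c, join(h(c, a, c), c)), f(join(a, join(c, a), a), join(c, c, a, c), join(a, c, a)), join(join(c, a), f(c, c, a))), g(a, a, c), g(a, c, a))
  Simplify inside:  g(join(a, join(a, join(c, c))), join(join(a, c), c), f(c, a, c))  →  g(join(a, a, c, c), join(a, c, c), f(c, a, c))
  Canonicalize subterm:  g(join(c, join(h(c, a, c), c)), f(join(a, join(c, a), a), join(c, c, a, c), join(a, c, a)), join(join(c, a), f(c, c, a)))  →  g(join(c, c, h(c, a, c)), f(join(a, a, a, c), join(a, c, c, c), join(a, a, c)), join(a, c, f(c, c, a)))
  Sort arguments:  join(g(a, a, c), g(a, c, a), g(join(a, a, c, c), join(a, c, c), f(c, a, c)), g(join(c, c, h(c, a, c)), f(join(a, a, a, c), join(a, c, c, c), join(a, a, c)), join(a, c, f(c, c, a))))
  Put back:  h(join(g(a, a, c), g(a, c, a), g(join(a, a, c, c), join(a, c, c), f(c, a, c)), g(join(c, c, h(c, a, c)), f(join(a, a, a, c), join(a, c, c, c), join(a, a, c)), join(a, c, f(c, c, a)))), f(g(g(f(c, c, a), join(c, c, c, c), join(a, c, c, c)), f(join(a, c), join(a, c), f(c, a, a)), join(a, a, c, c, c, c)), c, a), a)
Right:  h(join(join(g(a, a, c), join(g(join(c, join(c, a)), f(join(join(a, a), join(c, h(c, a, c))), join(a, c, c, c), join(a, c, a)), join(c, f(c, c, a), a)), g(a, c, a))), g(join(c, join(a, join(c, a))), join(c, join(a, c)), f(c, a, c))), f(g(g(f(c, c, a), join(c, c, c, c), join(c, join(c, join(c, a)))), f(join(a, c), join(a, c), f(c, a, a)), join(a, c, join(c, join(c, a)), c)), c, a), a)
  Focus inside:  join(join(g(a, a, c), join(g(join(c, join(c, a)), f(join(join(a, a), join(c, h(c, a, c))), join(a, c, c, c), join(a, c, a)), join(c, f(c, c, a), a)), g(a, c, a))), g(join(c, join(a, join(c, a))), join(c, join(a, c)), f(c, a, c)))
  Merge nested applications:  join(g(a, a, c), g(join(c, join(c, a)), f(join(join(a, a), join(c, h(c, a, c))), join(a, c, c, c), join(a, c, a)), join(c, f(c, c, a), a)), g(a, c, a), g(join(c, join(a, join(c, a))), join(c, join(a, c)), f(c, a, c)))
  Canonicalize subterm:  g(join(c, join(c, a)), f(join(join(a, a), join(c, h(c, a, c))), join(a, c, c, c), join(a, c, a)), join(c, f(c, c, a), a))  →  g(join(a, c, c), f(join(a, a, c, h(c, a, c)), join(a, c, c, c), join(a, a, c)), join(a, c, f(c, c, a)))
  Inside:  g(join(c, join(a, join(c, a))), join(c, join(a, c)), f(c, a, c))  →  g(join(a, a, c, c), join(a, c, c), f(c, a, c))
  Sort arguments:  join(g(a, a, c), g(a, c, a), g(join(a, a, c, c), join(a, c, c), f(c, a, c)), g(join(a, c, c), f(join(a, a, c, h(c, a, c)), join(a, c, c, c), join(a, a, c)), join(a, c, f(c, c, a))))
  Rebuild:  h(join(g(a, a, c), g(a, c, a), g(join(a, a, c, c), join(a, c, c), f(c, a, c)), g(join(a, c, c), f(join(a, a, c, h(c, a, c)), join(a, c, c, c), join(a, a, c)), join(a, c, f(c, c, a)))), f(g(g(f(c, c, a), join(c, c, c, c), join(a, c, c, c)), f(join(a, c), join(a, c), f(c, a, a)), join(a, a, c, c, c, c)), c, a), a)

Answer: no — h(join(g(a, a, c), g(a, c, a), g(join(a, a, c, c), join(a, c, c), f(c, a, c)), g(join(c, c, h(c, a, c)), f(join(a, a, a, c), join(a, c, c, c), join(a, a, c)), join(a, c, f(c, c, a)))), f(g(g(f(c, c, a), join(c, c, c, c), join(a, c, c, c)), f(join(a, c), join(a, c), f(c, a, a)), join(a, a, c, c, c, c)), c, a), a) vs h(join(g(a, a, c), g(a, c, a), g(join(a, a, c, c), join(a, c, c), f(c, a, c)), g(join(a, c, c), f(join(a, a, c, h(c, a, c)), join(a, c, c, c), join(a, a, c)), join(a, c, f(c, c, a)))), f(g(g(f(c, c, a), join(c, c, c, c), join(a, c, c, c)), f(join(a, c), join(a, c), f(c, a, a)), join(a, a, c, c, c, c)), c, a), a)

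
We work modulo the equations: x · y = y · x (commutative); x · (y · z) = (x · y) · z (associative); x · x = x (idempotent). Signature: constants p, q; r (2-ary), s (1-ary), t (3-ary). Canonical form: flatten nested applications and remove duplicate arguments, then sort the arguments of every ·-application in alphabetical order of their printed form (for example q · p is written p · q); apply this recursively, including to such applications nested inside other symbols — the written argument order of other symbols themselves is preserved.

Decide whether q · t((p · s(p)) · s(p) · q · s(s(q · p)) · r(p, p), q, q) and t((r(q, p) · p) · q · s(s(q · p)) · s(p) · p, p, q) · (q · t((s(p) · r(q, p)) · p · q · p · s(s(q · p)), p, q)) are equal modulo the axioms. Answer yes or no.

Answer: no — q · t(p · q · r(p, p) · s(p) · s(s(p · q)), q, q) vs q · t(p · q · r(q, p) · s(p) · s(s(p · q)), p, q)

Derivation:
Left:  q · t((p · s(p)) · s(p) · q · s(s(q · p)) · r(p, p), q, q)
  Canonicalize subterm:  t((p · s(p)) · s(p) · q · s(s(q · p)) · r(p, p), q, q)  →  t(p · q · r(p, p) · s(p) · s(s(p · q)), q, q)
  Sort:  q · t(p · q · r(p, p) · s(p) · s(s(p · q)), q, q)
Right:  t((r(q, p) · p) · q · s(s(q · p)) · s(p) · p, p, q) · (q · t((s(p) · r(q, p)) · p · q · p · s(s(q · p)), p, q))
  Un-nest:  t((r(q, p) · p) · q · s(s(q · p)) · s(p) · p, p, q) · q · t((s(p) · r(q, p)) · p · q · p · s(s(q · p)), p, q)
  Simplify inside:  t((r(q, p) · p) · q · s(s(q · p)) · s(p) · p, p, q)  →  t(p · q · r(q, p) · s(p) · s(s(p · q)), p, q)
  Simplify inside:  t((s(p) · r(q, p)) · p · q · p · s(s(q · p)), p, q)  →  t(p · q · r(q, p) · s(p) · s(s(p · q)), p, q)
  Drop duplicates:  drop duplicate t(p · q · r(q, p) · s(p) · s(s(p · q)), p, q)
  Sort:  q · t(p · q · r(q, p) · s(p) · s(s(p · q)), p, q)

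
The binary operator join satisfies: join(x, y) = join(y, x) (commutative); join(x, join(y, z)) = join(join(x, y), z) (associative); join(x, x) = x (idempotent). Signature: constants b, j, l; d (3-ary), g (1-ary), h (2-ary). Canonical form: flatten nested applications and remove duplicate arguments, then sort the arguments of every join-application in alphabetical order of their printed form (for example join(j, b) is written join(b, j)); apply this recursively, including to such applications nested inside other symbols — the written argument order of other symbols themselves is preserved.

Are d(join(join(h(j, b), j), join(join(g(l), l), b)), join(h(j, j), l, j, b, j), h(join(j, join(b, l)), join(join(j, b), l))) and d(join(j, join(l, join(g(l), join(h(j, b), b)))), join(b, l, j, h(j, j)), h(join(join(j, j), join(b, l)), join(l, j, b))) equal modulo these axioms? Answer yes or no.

Left:  d(join(join(h(j, b), j), join(join(g(l), l), b)), join(h(j, j), l, j, b, j), h(join(j, join(b, l)), join(join(j, b), l)))
  Focus inside:  join(join(h(j, b), j), join(join(g(l), l), b))
  Merge nested applications:  join(h(j, b), j, g(l), l, b)
  Sort arguments:  join(b, g(l), h(j, b), j, l)
  Rebuild:  d(join(b, g(l), h(j, b), j, l), join(b, h(j, j), j, l), h(join(b, j, l), join(b, j, l)))
Right:  d(join(j, join(l, join(g(l), join(h(j, b), b)))), join(b, l, j, h(j, j)), h(join(join(j, j), join(b, l)), join(l, j, b)))
  Focus inside:  join(j, join(l, join(g(l), join(h(j, b), b))))
  Flatten:  join(j, l, g(l), h(j, b), b)
  Sort:  join(b, g(l), h(j, b), j, l)
  Put back:  d(join(b, g(l), h(j, b), j, l), join(b, h(j, j), j, l), h(join(b, j, l), join(b, j, l)))

Answer: yes — both canonical forms are d(join(b, g(l), h(j, b), j, l), join(b, h(j, j), j, l), h(join(b, j, l), join(b, j, l)))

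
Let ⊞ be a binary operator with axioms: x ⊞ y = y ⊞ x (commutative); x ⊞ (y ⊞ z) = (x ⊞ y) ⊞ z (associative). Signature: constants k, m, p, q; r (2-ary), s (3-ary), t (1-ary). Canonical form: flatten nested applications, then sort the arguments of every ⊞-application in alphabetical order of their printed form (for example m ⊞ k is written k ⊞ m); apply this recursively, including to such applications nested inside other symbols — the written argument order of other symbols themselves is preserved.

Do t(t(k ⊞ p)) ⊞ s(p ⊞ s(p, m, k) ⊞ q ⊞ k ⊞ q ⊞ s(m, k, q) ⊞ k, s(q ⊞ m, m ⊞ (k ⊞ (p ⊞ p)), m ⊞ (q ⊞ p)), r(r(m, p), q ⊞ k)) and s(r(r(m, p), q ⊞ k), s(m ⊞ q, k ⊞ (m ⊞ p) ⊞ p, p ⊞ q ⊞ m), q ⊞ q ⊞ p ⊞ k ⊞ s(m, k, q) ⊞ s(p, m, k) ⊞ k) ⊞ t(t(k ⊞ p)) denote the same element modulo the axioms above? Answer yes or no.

Left:  t(t(k ⊞ p)) ⊞ s(p ⊞ s(p, m, k) ⊞ q ⊞ k ⊞ q ⊞ s(m, k, q) ⊞ k, s(q ⊞ m, m ⊞ (k ⊞ (p ⊞ p)), m ⊞ (q ⊞ p)), r(r(m, p), q ⊞ k))
  Canonicalize subterm:  s(p ⊞ s(p, m, k) ⊞ q ⊞ k ⊞ q ⊞ s(m, k, q) ⊞ k, s(q ⊞ m, m ⊞ (k ⊞ (p ⊞ p)), m ⊞ (q ⊞ p)), r(r(m, p), q ⊞ k))  →  s(k ⊞ k ⊞ p ⊞ q ⊞ q ⊞ s(m, k, q) ⊞ s(p, m, k), s(m ⊞ q, k ⊞ m ⊞ p ⊞ p, m ⊞ p ⊞ q), r(r(m, p), k ⊞ q))
  Order the arguments:  s(k ⊞ k ⊞ p ⊞ q ⊞ q ⊞ s(m, k, q) ⊞ s(p, m, k), s(m ⊞ q, k ⊞ m ⊞ p ⊞ p, m ⊞ p ⊞ q), r(r(m, p), k ⊞ q)) ⊞ t(t(k ⊞ p))
Right:  s(r(r(m, p), q ⊞ k), s(m ⊞ q, k ⊞ (m ⊞ p) ⊞ p, p ⊞ q ⊞ m), q ⊞ q ⊞ p ⊞ k ⊞ s(m, k, q) ⊞ s(p, m, k) ⊞ k) ⊞ t(t(k ⊞ p))
  Inside:  s(r(r(m, p), q ⊞ k), s(m ⊞ q, k ⊞ (m ⊞ p) ⊞ p, p ⊞ q ⊞ m), q ⊞ q ⊞ p ⊞ k ⊞ s(m, k, q) ⊞ s(p, m, k) ⊞ k)  →  s(r(r(m, p), k ⊞ q), s(m ⊞ q, k ⊞ m ⊞ p ⊞ p, m ⊞ p ⊞ q), k ⊞ k ⊞ p ⊞ q ⊞ q ⊞ s(m, k, q) ⊞ s(p, m, k))
  Order the arguments:  s(r(r(m, p), k ⊞ q), s(m ⊞ q, k ⊞ m ⊞ p ⊞ p, m ⊞ p ⊞ q), k ⊞ k ⊞ p ⊞ q ⊞ q ⊞ s(m, k, q) ⊞ s(p, m, k)) ⊞ t(t(k ⊞ p))

Answer: no — s(k ⊞ k ⊞ p ⊞ q ⊞ q ⊞ s(m, k, q) ⊞ s(p, m, k), s(m ⊞ q, k ⊞ m ⊞ p ⊞ p, m ⊞ p ⊞ q), r(r(m, p), k ⊞ q)) ⊞ t(t(k ⊞ p)) vs s(r(r(m, p), k ⊞ q), s(m ⊞ q, k ⊞ m ⊞ p ⊞ p, m ⊞ p ⊞ q), k ⊞ k ⊞ p ⊞ q ⊞ q ⊞ s(m, k, q) ⊞ s(p, m, k)) ⊞ t(t(k ⊞ p))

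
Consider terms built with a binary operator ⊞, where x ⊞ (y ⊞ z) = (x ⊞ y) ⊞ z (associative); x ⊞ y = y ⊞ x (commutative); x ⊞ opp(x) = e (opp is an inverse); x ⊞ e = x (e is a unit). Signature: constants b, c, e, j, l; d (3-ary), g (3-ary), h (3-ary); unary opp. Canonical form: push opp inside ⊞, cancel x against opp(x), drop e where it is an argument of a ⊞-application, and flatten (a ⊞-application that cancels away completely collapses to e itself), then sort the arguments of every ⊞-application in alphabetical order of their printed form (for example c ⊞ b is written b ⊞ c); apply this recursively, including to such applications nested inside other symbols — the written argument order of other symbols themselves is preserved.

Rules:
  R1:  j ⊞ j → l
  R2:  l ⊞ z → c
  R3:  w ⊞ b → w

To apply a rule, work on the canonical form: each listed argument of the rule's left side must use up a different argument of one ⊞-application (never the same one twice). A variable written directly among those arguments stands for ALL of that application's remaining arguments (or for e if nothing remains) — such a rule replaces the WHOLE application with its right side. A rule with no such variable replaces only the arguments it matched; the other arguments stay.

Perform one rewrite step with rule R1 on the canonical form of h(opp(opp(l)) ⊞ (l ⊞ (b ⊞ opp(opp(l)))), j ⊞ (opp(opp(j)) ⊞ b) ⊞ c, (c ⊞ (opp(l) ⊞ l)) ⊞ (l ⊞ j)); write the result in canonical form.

Answer: h(b ⊞ l ⊞ l ⊞ l, b ⊞ c ⊞ l, c ⊞ j ⊞ l)

Derivation:
Canonical form:  h(b ⊞ l ⊞ l ⊞ l, b ⊞ c ⊞ j ⊞ j, c ⊞ j ⊞ l)
R1 matches:  uses j, j
Result:  h(b ⊞ l ⊞ l ⊞ l, b ⊞ c ⊞ l, c ⊞ j ⊞ l)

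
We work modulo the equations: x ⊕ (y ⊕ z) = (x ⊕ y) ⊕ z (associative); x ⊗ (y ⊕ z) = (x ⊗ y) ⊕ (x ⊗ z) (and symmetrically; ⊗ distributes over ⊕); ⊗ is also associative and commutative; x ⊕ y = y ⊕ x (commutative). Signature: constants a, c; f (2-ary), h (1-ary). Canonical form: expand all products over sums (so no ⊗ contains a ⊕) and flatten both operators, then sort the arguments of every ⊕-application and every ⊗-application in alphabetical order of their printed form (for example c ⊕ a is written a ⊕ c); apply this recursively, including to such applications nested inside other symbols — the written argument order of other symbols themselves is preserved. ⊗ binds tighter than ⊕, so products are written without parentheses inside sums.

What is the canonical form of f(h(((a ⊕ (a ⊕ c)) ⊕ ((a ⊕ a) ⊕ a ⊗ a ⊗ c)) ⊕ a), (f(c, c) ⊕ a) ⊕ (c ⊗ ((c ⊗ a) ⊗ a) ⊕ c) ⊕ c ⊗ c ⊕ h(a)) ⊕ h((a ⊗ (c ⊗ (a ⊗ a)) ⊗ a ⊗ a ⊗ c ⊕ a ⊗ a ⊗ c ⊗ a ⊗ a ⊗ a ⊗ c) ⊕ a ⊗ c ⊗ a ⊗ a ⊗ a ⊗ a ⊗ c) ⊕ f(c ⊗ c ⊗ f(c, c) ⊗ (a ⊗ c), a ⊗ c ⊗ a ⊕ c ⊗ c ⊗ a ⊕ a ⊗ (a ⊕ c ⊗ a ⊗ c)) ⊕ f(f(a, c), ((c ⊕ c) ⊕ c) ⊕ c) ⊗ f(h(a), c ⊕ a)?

Expand products over sums:  f(h(a ⊕ a ⊕ a ⊕ a ⊕ a ⊕ a ⊗ a ⊗ c ⊕ c), a ⊕ a ⊗ a ⊗ c ⊗ c ⊕ c ⊕ c ⊗ c ⊕ f(c, c) ⊕ h(a)) ⊕ h(a ⊗ a ⊗ a ⊗ a ⊗ a ⊗ c ⊗ c ⊕ a ⊗ a ⊗ a ⊗ a ⊗ a ⊗ c ⊗ c ⊕ a ⊗ a ⊗ a ⊗ a ⊗ a ⊗ c ⊗ c) ⊕ f(a ⊗ c ⊗ c ⊗ c ⊗ f(c, c), a ⊗ a ⊕ a ⊗ a ⊗ c ⊕ a ⊗ a ⊗ c ⊗ c ⊕ a ⊗ c ⊗ c) ⊕ f(f(a, c), c ⊕ c ⊕ c ⊕ c) ⊗ f(h(a), a ⊕ c)
Sort arguments:  f(a ⊗ c ⊗ c ⊗ c ⊗ f(c, c), a ⊗ a ⊕ a ⊗ a ⊗ c ⊕ a ⊗ a ⊗ c ⊗ c ⊕ a ⊗ c ⊗ c) ⊕ f(f(a, c), c ⊕ c ⊕ c ⊕ c) ⊗ f(h(a), a ⊕ c) ⊕ f(h(a ⊕ a ⊕ a ⊕ a ⊕ a ⊕ a ⊗ a ⊗ c ⊕ c), a ⊕ a ⊗ a ⊗ c ⊗ c ⊕ c ⊕ c ⊗ c ⊕ f(c, c) ⊕ h(a)) ⊕ h(a ⊗ a ⊗ a ⊗ a ⊗ a ⊗ c ⊗ c ⊕ a ⊗ a ⊗ a ⊗ a ⊗ a ⊗ c ⊗ c ⊕ a ⊗ a ⊗ a ⊗ a ⊗ a ⊗ c ⊗ c)

Answer: f(a ⊗ c ⊗ c ⊗ c ⊗ f(c, c), a ⊗ a ⊕ a ⊗ a ⊗ c ⊕ a ⊗ a ⊗ c ⊗ c ⊕ a ⊗ c ⊗ c) ⊕ f(f(a, c), c ⊕ c ⊕ c ⊕ c) ⊗ f(h(a), a ⊕ c) ⊕ f(h(a ⊕ a ⊕ a ⊕ a ⊕ a ⊕ a ⊗ a ⊗ c ⊕ c), a ⊕ a ⊗ a ⊗ c ⊗ c ⊕ c ⊕ c ⊗ c ⊕ f(c, c) ⊕ h(a)) ⊕ h(a ⊗ a ⊗ a ⊗ a ⊗ a ⊗ c ⊗ c ⊕ a ⊗ a ⊗ a ⊗ a ⊗ a ⊗ c ⊗ c ⊕ a ⊗ a ⊗ a ⊗ a ⊗ a ⊗ c ⊗ c)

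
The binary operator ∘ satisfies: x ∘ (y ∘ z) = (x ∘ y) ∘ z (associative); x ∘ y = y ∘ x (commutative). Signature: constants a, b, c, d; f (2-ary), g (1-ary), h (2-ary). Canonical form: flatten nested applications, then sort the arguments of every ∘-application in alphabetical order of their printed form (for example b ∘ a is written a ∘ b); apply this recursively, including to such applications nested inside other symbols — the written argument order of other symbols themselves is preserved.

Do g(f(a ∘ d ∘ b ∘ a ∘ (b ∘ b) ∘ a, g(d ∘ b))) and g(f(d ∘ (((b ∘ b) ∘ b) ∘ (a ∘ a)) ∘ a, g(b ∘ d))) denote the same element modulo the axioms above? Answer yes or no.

Answer: yes — both canonical forms are g(f(a ∘ a ∘ a ∘ b ∘ b ∘ b ∘ d, g(b ∘ d)))

Derivation:
Left:  g(f(a ∘ d ∘ b ∘ a ∘ (b ∘ b) ∘ a, g(d ∘ b)))
  Focus inside:  a ∘ d ∘ b ∘ a ∘ (b ∘ b) ∘ a
  Un-nest:  a ∘ d ∘ b ∘ a ∘ b ∘ b ∘ a
  Sort arguments:  a ∘ a ∘ a ∘ b ∘ b ∘ b ∘ d
  Put back:  g(f(a ∘ a ∘ a ∘ b ∘ b ∘ b ∘ d, g(b ∘ d)))
Right:  g(f(d ∘ (((b ∘ b) ∘ b) ∘ (a ∘ a)) ∘ a, g(b ∘ d)))
  Focus inside:  d ∘ (((b ∘ b) ∘ b) ∘ (a ∘ a)) ∘ a
  Un-nest:  d ∘ b ∘ b ∘ b ∘ a ∘ a ∘ a
  Order the arguments:  a ∘ a ∘ a ∘ b ∘ b ∘ b ∘ d
  Put back:  g(f(a ∘ a ∘ a ∘ b ∘ b ∘ b ∘ d, g(b ∘ d)))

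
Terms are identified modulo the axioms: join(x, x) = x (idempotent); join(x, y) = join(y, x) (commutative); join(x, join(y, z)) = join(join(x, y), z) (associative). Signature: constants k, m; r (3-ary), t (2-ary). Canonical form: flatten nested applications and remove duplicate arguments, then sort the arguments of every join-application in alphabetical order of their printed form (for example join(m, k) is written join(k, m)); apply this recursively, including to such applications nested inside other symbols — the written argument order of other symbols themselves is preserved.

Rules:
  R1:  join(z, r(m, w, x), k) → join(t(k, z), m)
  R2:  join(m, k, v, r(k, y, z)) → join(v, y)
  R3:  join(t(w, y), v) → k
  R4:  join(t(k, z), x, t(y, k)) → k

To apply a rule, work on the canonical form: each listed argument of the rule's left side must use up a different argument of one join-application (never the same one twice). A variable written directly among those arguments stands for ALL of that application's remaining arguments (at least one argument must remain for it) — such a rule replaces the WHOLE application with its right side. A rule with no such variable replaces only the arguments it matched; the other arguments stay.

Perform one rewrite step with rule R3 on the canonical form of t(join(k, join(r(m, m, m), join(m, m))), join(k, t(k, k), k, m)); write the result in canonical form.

Answer: t(join(k, m, r(m, m, m)), k)

Derivation:
Canonical form:  t(join(k, m, r(m, m, m)), join(k, m, t(k, k)))
R3 matches:  uses t(k, k);  v := join(k, m), w := k, y := k
The variable takes the whole remainder — replace the entire application.
Result:  t(join(k, m, r(m, m, m)), k)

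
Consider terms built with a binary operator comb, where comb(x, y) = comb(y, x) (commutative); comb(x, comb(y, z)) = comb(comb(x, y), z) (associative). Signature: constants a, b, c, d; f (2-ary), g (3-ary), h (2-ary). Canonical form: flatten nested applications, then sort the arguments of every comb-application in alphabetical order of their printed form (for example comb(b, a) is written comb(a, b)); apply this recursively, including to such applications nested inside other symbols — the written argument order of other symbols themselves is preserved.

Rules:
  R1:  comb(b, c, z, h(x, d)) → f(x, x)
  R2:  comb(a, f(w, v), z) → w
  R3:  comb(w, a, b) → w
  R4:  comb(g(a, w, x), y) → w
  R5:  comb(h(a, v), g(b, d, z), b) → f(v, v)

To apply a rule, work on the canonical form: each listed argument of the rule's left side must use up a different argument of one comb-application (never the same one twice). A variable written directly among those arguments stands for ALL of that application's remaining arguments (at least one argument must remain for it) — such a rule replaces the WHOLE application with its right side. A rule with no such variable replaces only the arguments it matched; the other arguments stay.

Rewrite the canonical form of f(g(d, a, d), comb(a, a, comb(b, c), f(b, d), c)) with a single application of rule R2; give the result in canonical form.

Canonical form:  f(g(d, a, d), comb(a, a, b, c, c, f(b, d)))
Apply R2:  consuming a, f(b, d);  v := d, w := b, z := comb(a, b, c, c)
The variable takes the whole remainder — replace the entire application.
Result:  f(g(d, a, d), b)

Answer: f(g(d, a, d), b)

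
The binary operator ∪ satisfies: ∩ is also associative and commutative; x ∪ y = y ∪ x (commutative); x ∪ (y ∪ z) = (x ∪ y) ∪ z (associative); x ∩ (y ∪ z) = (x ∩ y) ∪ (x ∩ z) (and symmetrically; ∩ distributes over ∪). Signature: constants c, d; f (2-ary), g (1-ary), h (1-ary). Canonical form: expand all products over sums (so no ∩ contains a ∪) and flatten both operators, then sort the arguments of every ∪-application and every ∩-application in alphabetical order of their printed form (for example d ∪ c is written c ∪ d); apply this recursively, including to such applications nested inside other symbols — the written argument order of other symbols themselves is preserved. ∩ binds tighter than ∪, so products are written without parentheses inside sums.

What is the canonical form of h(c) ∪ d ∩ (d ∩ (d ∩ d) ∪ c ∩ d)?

Expand products over sums:  h(c) ∪ d ∩ d ∩ d ∩ d ∪ c ∩ d ∩ d
Sort:  c ∩ d ∩ d ∪ d ∩ d ∩ d ∩ d ∪ h(c)

Answer: c ∩ d ∩ d ∪ d ∩ d ∩ d ∩ d ∪ h(c)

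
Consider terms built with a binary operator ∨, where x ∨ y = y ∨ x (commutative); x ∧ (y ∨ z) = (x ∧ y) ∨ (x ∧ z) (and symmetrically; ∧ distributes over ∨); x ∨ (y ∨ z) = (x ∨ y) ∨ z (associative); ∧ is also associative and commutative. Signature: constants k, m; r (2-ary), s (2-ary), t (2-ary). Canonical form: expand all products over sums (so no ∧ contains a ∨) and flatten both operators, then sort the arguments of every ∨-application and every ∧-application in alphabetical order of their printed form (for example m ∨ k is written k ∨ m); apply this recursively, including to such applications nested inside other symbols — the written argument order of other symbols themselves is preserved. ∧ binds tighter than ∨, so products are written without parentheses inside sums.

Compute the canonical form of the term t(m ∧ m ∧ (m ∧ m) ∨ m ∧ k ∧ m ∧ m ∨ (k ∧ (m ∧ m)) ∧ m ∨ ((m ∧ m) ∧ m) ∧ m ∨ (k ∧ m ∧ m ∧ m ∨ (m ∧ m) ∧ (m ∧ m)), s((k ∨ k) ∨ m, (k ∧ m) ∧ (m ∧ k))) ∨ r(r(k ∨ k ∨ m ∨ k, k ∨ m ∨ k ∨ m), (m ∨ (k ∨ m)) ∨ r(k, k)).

Flatten:  t(k ∧ m ∧ m ∧ m ∨ k ∧ m ∧ m ∧ m ∨ k ∧ m ∧ m ∧ m ∨ m ∧ m ∧ m ∧ m ∨ m ∧ m ∧ m ∧ m ∨ m ∧ m ∧ m ∧ m, s(k ∨ k ∨ m, k ∧ k ∧ m ∧ m)) ∨ r(r(k ∨ k ∨ k ∨ m, k ∨ k ∨ m ∨ m), k ∨ m ∨ m ∨ r(k, k))
Sort:  r(r(k ∨ k ∨ k ∨ m, k ∨ k ∨ m ∨ m), k ∨ m ∨ m ∨ r(k, k)) ∨ t(k ∧ m ∧ m ∧ m ∨ k ∧ m ∧ m ∧ m ∨ k ∧ m ∧ m ∧ m ∨ m ∧ m ∧ m ∧ m ∨ m ∧ m ∧ m ∧ m ∨ m ∧ m ∧ m ∧ m, s(k ∨ k ∨ m, k ∧ k ∧ m ∧ m))

Answer: r(r(k ∨ k ∨ k ∨ m, k ∨ k ∨ m ∨ m), k ∨ m ∨ m ∨ r(k, k)) ∨ t(k ∧ m ∧ m ∧ m ∨ k ∧ m ∧ m ∧ m ∨ k ∧ m ∧ m ∧ m ∨ m ∧ m ∧ m ∧ m ∨ m ∧ m ∧ m ∧ m ∨ m ∧ m ∧ m ∧ m, s(k ∨ k ∨ m, k ∧ k ∧ m ∧ m))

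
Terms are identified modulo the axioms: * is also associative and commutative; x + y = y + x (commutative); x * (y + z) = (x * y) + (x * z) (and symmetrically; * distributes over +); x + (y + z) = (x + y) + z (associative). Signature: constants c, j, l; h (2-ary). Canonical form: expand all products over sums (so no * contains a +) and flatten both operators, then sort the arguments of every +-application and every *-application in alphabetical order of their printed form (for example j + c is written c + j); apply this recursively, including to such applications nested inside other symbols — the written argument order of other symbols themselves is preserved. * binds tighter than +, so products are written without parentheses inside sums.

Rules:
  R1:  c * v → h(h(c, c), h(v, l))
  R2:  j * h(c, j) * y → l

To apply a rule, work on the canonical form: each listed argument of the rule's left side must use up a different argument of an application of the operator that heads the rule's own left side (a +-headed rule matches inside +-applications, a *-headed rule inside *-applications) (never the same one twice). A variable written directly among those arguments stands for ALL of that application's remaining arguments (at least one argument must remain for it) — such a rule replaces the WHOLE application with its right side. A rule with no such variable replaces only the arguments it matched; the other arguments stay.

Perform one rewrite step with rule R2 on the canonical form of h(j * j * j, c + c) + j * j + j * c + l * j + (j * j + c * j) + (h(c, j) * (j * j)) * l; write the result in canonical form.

Canonical form:  c * j + c * j + h(c, j) * j * j * l + h(j * j * j, c + c) + j * j + j * j + j * l
R2 matches:  uses h(c, j), j;  y := j * l
The extension variable absorbs all remaining arguments, so the whole application is rewritten.
Giving:  c * j + c * j + h(j * j * j, c + c) + j * j + j * j + j * l + l

Answer: c * j + c * j + h(j * j * j, c + c) + j * j + j * j + j * l + l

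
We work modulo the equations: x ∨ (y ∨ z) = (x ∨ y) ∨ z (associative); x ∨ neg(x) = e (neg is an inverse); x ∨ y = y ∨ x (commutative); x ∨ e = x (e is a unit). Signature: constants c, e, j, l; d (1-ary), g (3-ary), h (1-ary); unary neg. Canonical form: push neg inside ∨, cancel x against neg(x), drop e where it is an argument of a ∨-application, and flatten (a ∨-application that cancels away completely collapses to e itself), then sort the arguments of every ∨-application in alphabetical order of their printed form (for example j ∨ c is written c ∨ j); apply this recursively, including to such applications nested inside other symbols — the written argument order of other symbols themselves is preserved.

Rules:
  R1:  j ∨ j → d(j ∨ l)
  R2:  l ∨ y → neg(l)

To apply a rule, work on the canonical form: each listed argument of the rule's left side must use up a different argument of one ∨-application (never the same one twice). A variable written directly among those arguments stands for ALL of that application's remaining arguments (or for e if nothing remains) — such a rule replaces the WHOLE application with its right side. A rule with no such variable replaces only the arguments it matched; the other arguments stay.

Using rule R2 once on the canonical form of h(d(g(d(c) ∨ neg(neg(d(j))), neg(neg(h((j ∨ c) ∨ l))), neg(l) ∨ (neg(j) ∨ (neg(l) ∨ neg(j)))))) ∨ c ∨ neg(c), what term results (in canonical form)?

Canonical form:  h(d(g(d(c) ∨ d(j), h(c ∨ j ∨ l), neg(j) ∨ neg(j) ∨ neg(l) ∨ neg(l))))
R2 matches:  uses l;  y := c ∨ j
Every leftover argument binds to the variable; the entire application is replaced.
Giving:  h(d(g(d(c) ∨ d(j), h(neg(l)), neg(j) ∨ neg(j) ∨ neg(l) ∨ neg(l))))

Answer: h(d(g(d(c) ∨ d(j), h(neg(l)), neg(j) ∨ neg(j) ∨ neg(l) ∨ neg(l))))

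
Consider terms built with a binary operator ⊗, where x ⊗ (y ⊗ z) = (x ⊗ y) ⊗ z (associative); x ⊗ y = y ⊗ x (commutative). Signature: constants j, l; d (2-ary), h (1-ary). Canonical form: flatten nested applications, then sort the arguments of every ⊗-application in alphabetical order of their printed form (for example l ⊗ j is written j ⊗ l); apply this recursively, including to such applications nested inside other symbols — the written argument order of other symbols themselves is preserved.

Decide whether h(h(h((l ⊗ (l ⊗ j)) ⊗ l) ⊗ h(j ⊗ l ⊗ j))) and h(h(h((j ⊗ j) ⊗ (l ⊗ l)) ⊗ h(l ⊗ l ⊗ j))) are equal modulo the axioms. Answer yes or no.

Left:  h(h(h((l ⊗ (l ⊗ j)) ⊗ l) ⊗ h(j ⊗ l ⊗ j)))
  Work inside:  h((l ⊗ (l ⊗ j)) ⊗ l) ⊗ h(j ⊗ l ⊗ j)
  Inside:  h((l ⊗ (l ⊗ j)) ⊗ l)  →  h(j ⊗ l ⊗ l ⊗ l)
  Inside:  h(j ⊗ l ⊗ j)  →  h(j ⊗ j ⊗ l)
  Sort:  h(j ⊗ j ⊗ l) ⊗ h(j ⊗ l ⊗ l ⊗ l)
  Put back:  h(h(h(j ⊗ j ⊗ l) ⊗ h(j ⊗ l ⊗ l ⊗ l)))
Right:  h(h(h((j ⊗ j) ⊗ (l ⊗ l)) ⊗ h(l ⊗ l ⊗ j)))
  Descend into:  h((j ⊗ j) ⊗ (l ⊗ l)) ⊗ h(l ⊗ l ⊗ j)
  Canonicalize subterm:  h((j ⊗ j) ⊗ (l ⊗ l))  →  h(j ⊗ j ⊗ l ⊗ l)
  Inside:  h(l ⊗ l ⊗ j)  →  h(j ⊗ l ⊗ l)
  Sort arguments:  h(j ⊗ j ⊗ l ⊗ l) ⊗ h(j ⊗ l ⊗ l)
  Put back:  h(h(h(j ⊗ j ⊗ l ⊗ l) ⊗ h(j ⊗ l ⊗ l)))

Answer: no — h(h(h(j ⊗ j ⊗ l) ⊗ h(j ⊗ l ⊗ l ⊗ l))) vs h(h(h(j ⊗ j ⊗ l ⊗ l) ⊗ h(j ⊗ l ⊗ l)))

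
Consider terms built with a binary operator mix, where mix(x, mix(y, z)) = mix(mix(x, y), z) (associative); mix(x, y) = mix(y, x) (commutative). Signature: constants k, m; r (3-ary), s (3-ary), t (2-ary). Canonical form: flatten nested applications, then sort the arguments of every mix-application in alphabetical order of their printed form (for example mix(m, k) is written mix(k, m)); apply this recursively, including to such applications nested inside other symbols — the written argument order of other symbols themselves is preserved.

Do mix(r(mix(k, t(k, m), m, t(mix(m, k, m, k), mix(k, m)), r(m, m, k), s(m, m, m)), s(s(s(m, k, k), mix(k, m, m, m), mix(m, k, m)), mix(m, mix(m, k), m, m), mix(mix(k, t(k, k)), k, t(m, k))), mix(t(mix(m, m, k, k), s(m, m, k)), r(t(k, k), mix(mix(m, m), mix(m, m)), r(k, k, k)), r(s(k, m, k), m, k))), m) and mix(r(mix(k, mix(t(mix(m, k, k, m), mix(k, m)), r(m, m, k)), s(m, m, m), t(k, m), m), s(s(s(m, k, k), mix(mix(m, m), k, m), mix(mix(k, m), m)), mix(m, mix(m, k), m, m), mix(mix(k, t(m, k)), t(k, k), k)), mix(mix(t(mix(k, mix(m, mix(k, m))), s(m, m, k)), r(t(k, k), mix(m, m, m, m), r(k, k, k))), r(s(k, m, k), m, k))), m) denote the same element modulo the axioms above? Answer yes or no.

Left:  mix(r(mix(k, t(k, m), m, t(mix(m, k, m, k), mix(k, m)), r(m, m, k), s(m, m, m)), s(s(s(m, k, k), mix(k, m, m, m), mix(m, k, m)), mix(m, mix(m, k), m, m), mix(mix(k, t(k, k)), k, t(m, k))), mix(t(mix(m, m, k, k), s(m, m, k)), r(t(k, k), mix(mix(m, m), mix(m, m)), r(k, k, k)), r(s(k, m, k), m, k))), m)
  Canonicalize subterm:  r(mix(k, t(k, m), m, t(mix(m, k, m, k), mix(k, m)), r(m, m, k), s(m, m, m)), s(s(s(m, k, k), mix(k, m, m, m), mix(m, k, m)), mix(m, mix(m, k), m, m), mix(mix(k, t(k, k)), k, t(m, k))), mix(t(mix(m, m, k, k), s(m, m, k)), r(t(k, k), mix(mix(m, m), mix(m, m)), r(k, k, k)), r(s(k, m, k), m, k)))  →  r(mix(k, m, r(m, m, k), s(m, m, m), t(k, m), t(mix(k, k, m, m), mix(k, m))), s(s(s(m, k, k), mix(k, m, m, m), mix(k, m, m)), mix(k, m, m, m, m), mix(k, k, t(k, k), t(m, k))), mix(r(s(k, m, k), m, k), r(t(k, k), mix(m, m, m, m), r(k, k, k)), t(mix(k, k, m, m), s(m, m, k))))
  Sort arguments:  mix(m, r(mix(k, m, r(m, m, k), s(m, m, m), t(k, m), t(mix(k, k, m, m), mix(k, m))), s(s(s(m, k, k), mix(k, m, m, m), mix(k, m, m)), mix(k, m, m, m, m), mix(k, k, t(k, k), t(m, k))), mix(r(s(k, m, k), m, k), r(t(k, k), mix(m, m, m, m), r(k, k, k)), t(mix(k, k, m, m), s(m, m, k)))))
Right:  mix(r(mix(k, mix(t(mix(m, k, k, m), mix(k, m)), r(m, m, k)), s(m, m, m), t(k, m), m), s(s(s(m, k, k), mix(mix(m, m), k, m), mix(mix(k, m), m)), mix(m, mix(m, k), m, m), mix(mix(k, t(m, k)), t(k, k), k)), mix(mix(t(mix(k, mix(m, mix(k, m))), s(m, m, k)), r(t(k, k), mix(m, m, m, m), r(k, k, k))), r(s(k, m, k), m, k))), m)
  Inside:  r(mix(k, mix(t(mix(m, k, k, m), mix(k, m)), r(m, m, k)), s(m, m, m), t(k, m), m), s(s(s(m, k, k), mix(mix(m, m), k, m), mix(mix(k, m), m)), mix(m, mix(m, k), m, m), mix(mix(k, t(m, k)), t(k, k), k)), mix(mix(t(mix(k, mix(m, mix(k, m))), s(m, m, k)), r(t(k, k), mix(m, m, m, m), r(k, k, k))), r(s(k, m, k), m, k)))  →  r(mix(k, m, r(m, m, k), s(m, m, m), t(k, m), t(mix(k, k, m, m), mix(k, m))), s(s(s(m, k, k), mix(k, m, m, m), mix(k, m, m)), mix(k, m, m, m, m), mix(k, k, t(k, k), t(m, k))), mix(r(s(k, m, k), m, k), r(t(k, k), mix(m, m, m, m), r(k, k, k)), t(mix(k, k, m, m), s(m, m, k))))
  Order the arguments:  mix(m, r(mix(k, m, r(m, m, k), s(m, m, m), t(k, m), t(mix(k, k, m, m), mix(k, m))), s(s(s(m, k, k), mix(k, m, m, m), mix(k, m, m)), mix(k, m, m, m, m), mix(k, k, t(k, k), t(m, k))), mix(r(s(k, m, k), m, k), r(t(k, k), mix(m, m, m, m), r(k, k, k)), t(mix(k, k, m, m), s(m, m, k)))))

Answer: yes — both canonical forms are mix(m, r(mix(k, m, r(m, m, k), s(m, m, m), t(k, m), t(mix(k, k, m, m), mix(k, m))), s(s(s(m, k, k), mix(k, m, m, m), mix(k, m, m)), mix(k, m, m, m, m), mix(k, k, t(k, k), t(m, k))), mix(r(s(k, m, k), m, k), r(t(k, k), mix(m, m, m, m), r(k, k, k)), t(mix(k, k, m, m), s(m, m, k)))))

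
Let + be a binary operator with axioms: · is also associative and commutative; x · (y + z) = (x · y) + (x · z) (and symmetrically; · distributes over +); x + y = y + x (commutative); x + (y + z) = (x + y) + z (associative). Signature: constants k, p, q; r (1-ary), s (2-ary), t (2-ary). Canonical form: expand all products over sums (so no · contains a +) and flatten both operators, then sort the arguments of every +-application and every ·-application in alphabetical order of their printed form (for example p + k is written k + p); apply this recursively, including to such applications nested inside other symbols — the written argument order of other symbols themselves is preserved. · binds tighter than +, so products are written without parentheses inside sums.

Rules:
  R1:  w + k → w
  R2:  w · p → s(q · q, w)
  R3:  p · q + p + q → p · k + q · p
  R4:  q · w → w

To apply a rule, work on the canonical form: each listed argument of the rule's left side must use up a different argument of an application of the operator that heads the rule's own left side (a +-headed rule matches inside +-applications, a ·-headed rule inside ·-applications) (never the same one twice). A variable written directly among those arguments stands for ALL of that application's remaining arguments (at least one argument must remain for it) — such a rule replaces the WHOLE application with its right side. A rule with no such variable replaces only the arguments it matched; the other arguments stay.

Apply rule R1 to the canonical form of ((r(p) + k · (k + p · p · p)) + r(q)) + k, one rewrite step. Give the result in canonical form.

Canonical form:  k + k · k + k · p · p · p + r(p) + r(q)
R1 matches:  uses k;  w := k · k + k · p · p · p + r(p) + r(q)
The variable takes the whole remainder — replace the entire application.
New term:  k · k + k · p · p · p + r(p) + r(q)

Answer: k · k + k · p · p · p + r(p) + r(q)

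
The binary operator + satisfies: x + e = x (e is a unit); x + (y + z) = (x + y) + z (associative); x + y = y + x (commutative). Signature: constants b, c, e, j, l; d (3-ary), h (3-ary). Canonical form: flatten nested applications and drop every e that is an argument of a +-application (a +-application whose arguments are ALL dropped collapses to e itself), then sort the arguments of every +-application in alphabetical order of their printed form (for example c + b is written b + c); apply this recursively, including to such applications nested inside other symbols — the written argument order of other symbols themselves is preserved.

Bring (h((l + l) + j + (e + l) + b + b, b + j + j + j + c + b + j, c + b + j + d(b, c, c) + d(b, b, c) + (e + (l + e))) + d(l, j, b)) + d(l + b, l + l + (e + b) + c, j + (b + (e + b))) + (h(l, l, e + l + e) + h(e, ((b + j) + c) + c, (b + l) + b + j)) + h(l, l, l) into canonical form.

Answer: d(b + l, b + c + l + l, b + b + j) + d(l, j, b) + h(b + b + j + l + l + l, b + b + c + j + j + j + j, b + c + d(b, b, c) + d(b, c, c) + j + l) + h(e, b + c + c + j, b + b + j + l) + h(l, l, l) + h(l, l, l)

Derivation:
Un-nest:  h((l + l) + j + (e + l) + b + b, b + j + j + j + c + b + j, c + b + j + d(b, c, c) + d(b, b, c) + (e + (l + e))) + d(l, j, b) + d(l + b, l + l + (e + b) + c, j + (b + (e + b))) + h(l, l, e + l + e) + h(e, ((b + j) + c) + c, (b + l) + b + j) + h(l, l, l)
Canonicalize subterm:  h((l + l) + j + (e + l) + b + b, b + j + j + j + c + b + j, c + b + j + d(b, c, c) + d(b, b, c) + (e + (l + e)))  →  h(b + b + j + l + l + l, b + b + c + j + j + j + j, b + c + d(b, b, c) + d(b, c, c) + j + l)
Inside:  d(l + b, l + l + (e + b) + c, j + (b + (e + b)))  →  d(b + l, b + c + l + l, b + b + j)
Simplify inside:  h(l, l, e + l + e)  →  h(l, l, l)
Sort:  d(b + l, b + c + l + l, b + b + j) + d(l, j, b) + h(b + b + j + l + l + l, b + b + c + j + j + j + j, b + c + d(b, b, c) + d(b, c, c) + j + l) + h(e, b + c + c + j, b + b + j + l) + h(l, l, l) + h(l, l, l)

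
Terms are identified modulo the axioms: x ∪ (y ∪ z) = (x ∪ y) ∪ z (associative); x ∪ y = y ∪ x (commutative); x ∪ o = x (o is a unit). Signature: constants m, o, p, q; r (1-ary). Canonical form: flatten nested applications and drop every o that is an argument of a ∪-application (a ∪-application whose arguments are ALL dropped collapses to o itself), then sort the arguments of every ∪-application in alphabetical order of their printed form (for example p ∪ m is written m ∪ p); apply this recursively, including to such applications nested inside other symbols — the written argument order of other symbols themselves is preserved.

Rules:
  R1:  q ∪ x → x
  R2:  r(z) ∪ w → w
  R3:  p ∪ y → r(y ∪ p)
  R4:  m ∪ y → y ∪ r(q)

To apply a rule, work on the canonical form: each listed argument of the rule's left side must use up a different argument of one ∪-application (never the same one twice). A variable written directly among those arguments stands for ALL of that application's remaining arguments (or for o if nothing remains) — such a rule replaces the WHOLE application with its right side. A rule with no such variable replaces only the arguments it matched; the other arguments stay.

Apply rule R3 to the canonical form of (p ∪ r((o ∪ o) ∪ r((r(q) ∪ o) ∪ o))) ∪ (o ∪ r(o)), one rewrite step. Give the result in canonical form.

Answer: r(p ∪ r(o) ∪ r(r(r(q))))

Derivation:
Canonical form:  p ∪ r(o) ∪ r(r(r(q)))
R3 matches:  uses p;  y := r(o) ∪ r(r(r(q)))
The extension variable absorbs all remaining arguments, so the whole application is rewritten.
Giving:  r(p ∪ r(o) ∪ r(r(r(q))))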